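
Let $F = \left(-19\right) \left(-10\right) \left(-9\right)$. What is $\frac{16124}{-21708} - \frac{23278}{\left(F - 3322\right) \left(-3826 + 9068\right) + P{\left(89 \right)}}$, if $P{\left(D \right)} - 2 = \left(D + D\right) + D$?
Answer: $- \frac{106201272019}{143150556825} \approx -0.74189$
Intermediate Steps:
$P{\left(D \right)} = 2 + 3 D$ ($P{\left(D \right)} = 2 + \left(\left(D + D\right) + D\right) = 2 + \left(2 D + D\right) = 2 + 3 D$)
$F = -1710$ ($F = 190 \left(-9\right) = -1710$)
$\frac{16124}{-21708} - \frac{23278}{\left(F - 3322\right) \left(-3826 + 9068\right) + P{\left(89 \right)}} = \frac{16124}{-21708} - \frac{23278}{\left(-1710 - 3322\right) \left(-3826 + 9068\right) + \left(2 + 3 \cdot 89\right)} = 16124 \left(- \frac{1}{21708}\right) - \frac{23278}{\left(-5032\right) 5242 + \left(2 + 267\right)} = - \frac{4031}{5427} - \frac{23278}{-26377744 + 269} = - \frac{4031}{5427} - \frac{23278}{-26377475} = - \frac{4031}{5427} - - \frac{23278}{26377475} = - \frac{4031}{5427} + \frac{23278}{26377475} = - \frac{106201272019}{143150556825}$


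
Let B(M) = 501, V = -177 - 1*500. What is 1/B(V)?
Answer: 1/501 ≈ 0.0019960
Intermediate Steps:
V = -677 (V = -177 - 500 = -677)
1/B(V) = 1/501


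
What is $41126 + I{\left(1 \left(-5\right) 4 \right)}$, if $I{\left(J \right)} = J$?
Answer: $41106$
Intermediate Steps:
$41126 + I{\left(1 \left(-5\right) 4 \right)} = 41126 + 1 \left(-5\right) 4 = 41126 - 20 = 41106$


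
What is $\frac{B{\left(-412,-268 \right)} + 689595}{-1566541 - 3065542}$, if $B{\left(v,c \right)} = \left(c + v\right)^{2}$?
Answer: $- \frac{1151995}{4632083} \approx -0.2487$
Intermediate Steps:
$\frac{B{\left(-412,-268 \right)} + 689595}{-1566541 - 3065542} = \frac{\left(-268 - 412\right)^{2} + 689595}{-1566541 - 3065542} = \frac{\left(-680\right)^{2} + 689595}{-4632083} = \left(462400 + 689595\right) \left(- \frac{1}{4632083}\right) = 1151995 \left(- \frac{1}{4632083}\right) = - \frac{1151995}{4632083}$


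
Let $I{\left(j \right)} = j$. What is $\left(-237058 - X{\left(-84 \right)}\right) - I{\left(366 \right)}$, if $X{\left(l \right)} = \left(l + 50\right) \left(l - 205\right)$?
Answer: $-247250$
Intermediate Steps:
$X{\left(l \right)} = \left(-205 + l\right) \left(50 + l\right)$ ($X{\left(l \right)} = \left(50 + l\right) \left(-205 + l\right) = \left(-205 + l\right) \left(50 + l\right)$)
$\left(-237058 - X{\left(-84 \right)}\right) - I{\left(366 \right)} = \left(-237058 - \left(-10250 + \left(-84\right)^{2} - -13020\right)\right) - 366 = \left(-237058 - \left(-10250 + 7056 + 13020\right)\right) - 366 = \left(-237058 - 9826\right) - 366 = -246884 - 366 = -247250$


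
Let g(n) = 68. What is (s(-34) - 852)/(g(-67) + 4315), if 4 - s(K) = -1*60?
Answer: -788/4383 ≈ -0.17979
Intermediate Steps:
s(K) = 64 (s(K) = 4 - (-1)*60 = 4 - 1*(-60) = 4 + 60 = 64)
(s(-34) - 852)/(g(-67) + 4315) = (64 - 852)/(68 + 4315) = -788/4383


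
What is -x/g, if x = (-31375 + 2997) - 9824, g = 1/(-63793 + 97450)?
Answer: 1285764714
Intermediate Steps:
g = 1/33657 ≈ 2.9711e-5
x = -38202 (x = -28378 - 9824 = -38202)
-x/g = -(-38202)/1/33657 = -(-38202)*33657 = -1*(-1285764714) = 1285764714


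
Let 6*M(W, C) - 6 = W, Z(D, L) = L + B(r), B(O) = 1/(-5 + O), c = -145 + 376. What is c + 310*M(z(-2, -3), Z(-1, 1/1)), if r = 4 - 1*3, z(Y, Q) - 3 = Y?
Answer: 1778/3 ≈ 592.67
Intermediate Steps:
z(Y, Q) = 3 + Y
c = 231
r = 1 (r = 4 - 3 = 1)
Z(D, L) = -1/4 + L (Z(D, L) = L + 1/(-5 + 1) = L + 1/(-4) = L - 1/4 = -1/4 + L)
M(W, C) = 1 + W/6
c + 310*M(z(-2, -3), Z(-1, 1/1)) = 231 + 310*(1 + (3 - 2)/6) = 231 + 310*(1 + (1/6)*1) = 231 + 310*(1 + 1/6) = 231 + 310*(7/6) = 231 + 1085/3 = 1778/3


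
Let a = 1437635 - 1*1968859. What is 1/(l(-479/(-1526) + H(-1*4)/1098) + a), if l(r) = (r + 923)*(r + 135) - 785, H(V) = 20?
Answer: -701865275076/285696028924307291 ≈ -2.4567e-6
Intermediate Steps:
a = -531224 (a = 1437635 - 1968859 = -531224)
l(r) = -785 + (135 + r)*(923 + r) (l(r) = (923 + r)*(135 + r) - 785 = (135 + r)*(923 + r) - 785 = -785 + (135 + r)*(923 + r))
1/(l(-479/(-1526) + H(-1*4)/1098) + a) = 1/((123820 + (-479/(-1526) + 20/1098)**2 + 1058*(-479/(-1526) + 20/1098)) - 531224) = 1/((123820 + (-479*(-1/1526) + 20*(1/1098))**2 + 1058*(-479*(-1/1526) + 20*(1/1098))) - 531224) = 1/((123820 + (479/1526 + 10/549)**2 + 1058*(479/1526 + 10/549)) - 531224) = 1/((123820 + (278231/837774)**2 + 1058*(278231/837774)) - 531224) = 1/((123820 + 77412489361/701865275076 + 147184199/418887) - 531224) = 1/(87151649962665733/701865275076 - 531224) = 1/(-285696028924307291/701865275076) = -701865275076/285696028924307291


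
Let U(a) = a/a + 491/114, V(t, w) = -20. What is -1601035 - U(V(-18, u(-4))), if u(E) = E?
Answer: -182518595/114 ≈ -1.6010e+6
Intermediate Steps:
U(a) = 605/114 (U(a) = 1 + 491*(1/114) = 1 + 491/114 = 605/114)
-1601035 - U(V(-18, u(-4))) = -1601035 - 1*605/114 = -1601035 - 605/114 = -182518595/114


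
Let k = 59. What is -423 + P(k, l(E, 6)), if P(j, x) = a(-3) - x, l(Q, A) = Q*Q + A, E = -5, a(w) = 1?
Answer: -453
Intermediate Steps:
l(Q, A) = A + Q² (l(Q, A) = Q² + A = A + Q²)
P(j, x) = 1 - x
-423 + P(k, l(E, 6)) = -423 + (1 - (6 + (-5)²)) = -423 + (1 - (6 + 25)) = -423 + (1 - 1*31) = -423 + (1 - 31) = -423 - 30 = -453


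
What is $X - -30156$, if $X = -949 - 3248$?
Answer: $25959$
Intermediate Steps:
$X = -4197$ ($X = -949 - 3248 = -4197$)
$X - -30156 = -4197 - -30156 = -4197 + \left(30592 - 436\right) = -4197 + 30156 = 25959$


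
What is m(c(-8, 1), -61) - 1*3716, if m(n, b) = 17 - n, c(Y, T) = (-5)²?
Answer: -3724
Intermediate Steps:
c(Y, T) = 25
m(c(-8, 1), -61) - 1*3716 = (17 - 1*25) - 1*3716 = (17 - 25) - 3716 = -8 - 3716 = -3724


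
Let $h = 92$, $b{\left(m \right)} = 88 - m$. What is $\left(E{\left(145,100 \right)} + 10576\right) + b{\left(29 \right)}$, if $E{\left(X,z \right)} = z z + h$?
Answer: $20727$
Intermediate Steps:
$E{\left(X,z \right)} = 92 + z^{2}$ ($E{\left(X,z \right)} = z z + 92 = z^{2} + 92 = 92 + z^{2}$)
$\left(E{\left(145,100 \right)} + 10576\right) + b{\left(29 \right)} = \left(\left(92 + 100^{2}\right) + 10576\right) + \left(88 - 29\right) = \left(\left(92 + 10000\right) + 10576\right) + \left(88 - 29\right) = \left(10092 + 10576\right) + 59 = 20668 + 59 = 20727$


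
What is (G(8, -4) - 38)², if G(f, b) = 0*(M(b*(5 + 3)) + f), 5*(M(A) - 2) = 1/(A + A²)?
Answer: 1444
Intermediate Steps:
M(A) = 2 + 1/(5*(A + A²))
G(f, b) = 0 (G(f, b) = 0*((1 + 10*(b*(5 + 3)) + 10*(b*(5 + 3))²)/(5*((b*(5 + 3)))*(1 + b*(5 + 3))) + f) = 0*((1 + 10*(b*8) + 10*(b*8)²)/(5*((b*8))*(1 + b*8)) + f) = 0*((1 + 10*(8*b) + 10*(8*b)²)/(5*((8*b))*(1 + 8*b)) + f) = 0*((1/(8*b))*(1 + 80*b + 10*(64*b²))/(5*(1 + 8*b)) + f) = 0*((1/(8*b))*(1 + 80*b + 640*b²)/(5*(1 + 8*b)) + f) = 0*((1 + 80*b + 640*b²)/(40*b*(1 + 8*b)) + f) = 0*(f + (1 + 80*b + 640*b²)/(40*b*(1 + 8*b))) = 0)
(G(8, -4) - 38)² = (0 - 38)² = (-38)² = 1444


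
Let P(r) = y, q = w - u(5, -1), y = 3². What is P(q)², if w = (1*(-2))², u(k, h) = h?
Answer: 81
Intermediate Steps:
w = 4 (w = (-2)² = 4)
y = 9
q = 5 (q = 4 - 1*(-1) = 4 + 1 = 5)
P(r) = 9
P(q)² = 9² = 81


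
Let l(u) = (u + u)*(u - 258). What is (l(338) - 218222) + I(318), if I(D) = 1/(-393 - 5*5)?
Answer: -68611357/418 ≈ -1.6414e+5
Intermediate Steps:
I(D) = -1/418 (I(D) = 1/(-393 - 25) = 1/(-418) = -1/418)
l(u) = 2*u*(-258 + u) (l(u) = (2*u)*(-258 + u) = 2*u*(-258 + u))
(l(338) - 218222) + I(318) = (2*338*(-258 + 338) - 218222) - 1/418 = (2*338*80 - 218222) - 1/418 = (54080 - 218222) - 1/418 = -164142 - 1/418 = -68611357/418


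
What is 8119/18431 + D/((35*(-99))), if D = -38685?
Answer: 7058434/608223 ≈ 11.605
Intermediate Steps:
8119/18431 + D/((35*(-99))) = 8119/18431 - 38685/(35*(-99)) = 8119*(1/18431) - 38685/(-3465) = 8119/18431 - 38685*(-1/3465) = 8119/18431 + 2579/231 = 7058434/608223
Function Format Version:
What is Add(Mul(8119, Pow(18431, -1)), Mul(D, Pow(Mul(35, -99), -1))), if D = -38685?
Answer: Rational(7058434, 608223) ≈ 11.605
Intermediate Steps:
Add(Mul(8119, Pow(18431, -1)), Mul(D, Pow(Mul(35, -99), -1))) = Add(Mul(8119, Pow(18431, -1)), Mul(-38685, Pow(Mul(35, -99), -1))) = Add(Mul(8119, Rational(1, 18431)), Mul(-38685, Pow(-3465, -1))) = Add(Rational(8119, 18431), Mul(-38685, Rational(-1, 3465))) = Add(Rational(8119, 18431), Rational(2579, 231)) = Rational(7058434, 608223)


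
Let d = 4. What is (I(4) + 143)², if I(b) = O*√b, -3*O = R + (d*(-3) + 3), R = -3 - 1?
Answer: 207025/9 ≈ 23003.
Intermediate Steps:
R = -4
O = 13/3 (O = -(-4 + (4*(-3) + 3))/3 = -(-4 + (-12 + 3))/3 = -(-4 - 9)/3 = -⅓*(-13) = 13/3 ≈ 4.3333)
I(b) = 13*√b/3
(I(4) + 143)² = (13*√4/3 + 143)² = ((13/3)*2 + 143)² = (26/3 + 143)² = (455/3)² = 207025/9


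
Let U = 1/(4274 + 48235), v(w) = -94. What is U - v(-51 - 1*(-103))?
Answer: 4935847/52509 ≈ 94.000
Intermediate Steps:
U = 1/52509 ≈ 1.9044e-5
U - v(-51 - 1*(-103)) = 1/52509 - 1*(-94) = 1/52509 + 94 = 4935847/52509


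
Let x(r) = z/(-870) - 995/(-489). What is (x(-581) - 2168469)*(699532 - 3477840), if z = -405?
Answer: 85435814410702210/14181 ≈ 6.0247e+12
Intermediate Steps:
x(r) = 70913/28362 (x(r) = -405/(-870) - 995/(-489) = -405*(-1/870) - 995*(-1/489) = 27/58 + 995/489 = 70913/28362)
(x(-581) - 2168469)*(699532 - 3477840) = (70913/28362 - 2168469)*(699532 - 3477840) = -61502046865/28362*(-2778308) = 85435814410702210/14181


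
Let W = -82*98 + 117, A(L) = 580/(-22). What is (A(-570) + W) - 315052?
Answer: -3552971/11 ≈ -3.2300e+5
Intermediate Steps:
A(L) = -290/11 (A(L) = 580*(-1/22) = -290/11)
W = -7919 (W = -8036 + 117 = -7919)
(A(-570) + W) - 315052 = (-290/11 - 7919) - 315052 = -87399/11 - 315052 = -3552971/11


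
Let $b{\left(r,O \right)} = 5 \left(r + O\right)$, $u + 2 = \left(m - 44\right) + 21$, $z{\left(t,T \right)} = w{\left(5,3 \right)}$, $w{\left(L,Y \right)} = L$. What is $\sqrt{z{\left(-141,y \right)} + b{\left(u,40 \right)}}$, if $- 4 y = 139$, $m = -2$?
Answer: $\sqrt{70} \approx 8.3666$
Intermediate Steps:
$y = - \frac{139}{4}$ ($y = \left(- \frac{1}{4}\right) 139 = - \frac{139}{4} \approx -34.75$)
$z{\left(t,T \right)} = 5$
$u = -27$ ($u = -2 + \left(\left(-2 - 44\right) + 21\right) = -2 + \left(-46 + 21\right) = -2 - 25 = -27$)
$b{\left(r,O \right)} = 5 O + 5 r$ ($b{\left(r,O \right)} = 5 \left(O + r\right) = 5 O + 5 r$)
$\sqrt{z{\left(-141,y \right)} + b{\left(u,40 \right)}} = \sqrt{5 + \left(5 \cdot 40 + 5 \left(-27\right)\right)} = \sqrt{5 + \left(200 - 135\right)} = \sqrt{5 + 65} = \sqrt{70}$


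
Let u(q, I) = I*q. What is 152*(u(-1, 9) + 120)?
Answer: 16872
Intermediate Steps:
152*(u(-1, 9) + 120) = 152*(9*(-1) + 120) = 152*(-9 + 120) = 152*111 = 16872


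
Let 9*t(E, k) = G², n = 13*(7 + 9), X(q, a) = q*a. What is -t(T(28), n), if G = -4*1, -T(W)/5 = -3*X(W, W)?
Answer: -16/9 ≈ -1.7778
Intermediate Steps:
X(q, a) = a*q
n = 208 (n = 13*16 = 208)
T(W) = 15*W² (T(W) = -(-15)*W*W = -(-15)*W² = 15*W²)
G = -4
t(E, k) = 16/9 (t(E, k) = (⅑)*(-4)² = (⅑)*16 = 16/9)
-t(T(28), n) = -1*16/9 = -16/9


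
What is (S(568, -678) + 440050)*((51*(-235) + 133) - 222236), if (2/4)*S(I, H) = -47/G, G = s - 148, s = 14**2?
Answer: -309029897933/3 ≈ -1.0301e+11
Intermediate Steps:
s = 196
G = 48 (G = 196 - 148 = 48)
S(I, H) = -47/24 (S(I, H) = 2*(-47/48) = -47/24)
(S(568, -678) + 440050)*((51*(-235) + 133) - 222236) = (-47/24 + 440050)*((51*(-235) + 133) - 222236) = 10561153*((-11985 + 133) - 222236)/24 = 10561153*(-11852 - 222236)/24 = (10561153/24)*(-234088) = -309029897933/3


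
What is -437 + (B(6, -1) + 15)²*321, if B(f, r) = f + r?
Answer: 127963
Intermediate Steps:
-437 + (B(6, -1) + 15)²*321 = -437 + ((6 - 1) + 15)²*321 = -437 + (5 + 15)²*321 = -437 + 20²*321 = -437 + 400*321 = -437 + 128400 = 127963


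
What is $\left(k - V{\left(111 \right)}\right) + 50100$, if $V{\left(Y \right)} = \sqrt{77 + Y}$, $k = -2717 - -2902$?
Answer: $50285 - 2 \sqrt{47} \approx 50271.0$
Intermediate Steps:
$k = 185$ ($k = -2717 + 2902 = 185$)
$\left(k - V{\left(111 \right)}\right) + 50100 = \left(185 - \sqrt{77 + 111}\right) + 50100 = \left(185 - \sqrt{188}\right) + 50100 = \left(185 - 2 \sqrt{47}\right) + 50100 = 50285 - 2 \sqrt{47}$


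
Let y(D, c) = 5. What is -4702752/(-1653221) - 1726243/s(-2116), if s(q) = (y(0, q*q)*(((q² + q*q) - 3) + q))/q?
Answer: 6249284080067228/74004726981265 ≈ 84.444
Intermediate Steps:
s(q) = (-15 + 5*q + 10*q²)/q (s(q) = (5*(((q² + q*q) - 3) + q))/q = (5*(((q² + q²) - 3) + q))/q = (5*((2*q² - 3) + q))/q = (5*((-3 + 2*q²) + q))/q = (5*(-3 + q + 2*q²))/q = (-15 + 5*q + 10*q²)/q)
-4702752/(-1653221) - 1726243/s(-2116) = -4702752/(-1653221) - 1726243/(5 - 15/(-2116) + 10*(-2116)) = -4702752*(-1/1653221) - 1726243/(5 - 15*(-1/2116) - 21160) = 4702752/1653221 - 1726243/(5 + 15/2116 - 21160) = 4702752/1653221 - 1726243/(-44763965/2116) = 4702752/1653221 - 1726243*(-2116/44763965) = 4702752/1653221 + 3652730188/44763965 = 6249284080067228/74004726981265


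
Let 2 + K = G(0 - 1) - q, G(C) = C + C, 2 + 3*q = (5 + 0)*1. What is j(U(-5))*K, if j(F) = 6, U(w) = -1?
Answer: -30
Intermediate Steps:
q = 1 (q = -⅔ + ((5 + 0)*1)/3 = -⅔ + (5*1)/3 = -⅔ + (⅓)*5 = -⅔ + 5/3 = 1)
G(C) = 2*C
K = -5 (K = -2 + (2*(0 - 1) - 1*1) = -2 + (2*(-1) - 1) = -2 + (-2 - 1) = -2 - 3 = -5)
j(U(-5))*K = 6*(-5) = -30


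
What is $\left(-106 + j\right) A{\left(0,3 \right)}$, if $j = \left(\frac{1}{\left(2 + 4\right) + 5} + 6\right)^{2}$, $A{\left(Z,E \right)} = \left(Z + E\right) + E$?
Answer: $- \frac{50022}{121} \approx -413.4$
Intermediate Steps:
$A{\left(Z,E \right)} = Z + 2 E$ ($A{\left(Z,E \right)} = \left(E + Z\right) + E = Z + 2 E$)
$j = \frac{4489}{121}$ ($j = \left(\frac{1}{6 + 5} + 6\right)^{2} = \left(\frac{1}{11} + 6\right)^{2} = \left(\frac{67}{11}\right)^{2} = \frac{4489}{121} \approx 37.099$)
$\left(-106 + j\right) A{\left(0,3 \right)} = \left(-106 + \frac{4489}{121}\right) \left(0 + 2 \cdot 3\right) = - \frac{8337 \left(0 + 6\right)}{121} = \left(- \frac{8337}{121}\right) 6 = - \frac{50022}{121}$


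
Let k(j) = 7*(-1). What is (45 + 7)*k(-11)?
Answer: -364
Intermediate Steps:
k(j) = -7
(45 + 7)*k(-11) = (45 + 7)*(-7) = 52*(-7) = -364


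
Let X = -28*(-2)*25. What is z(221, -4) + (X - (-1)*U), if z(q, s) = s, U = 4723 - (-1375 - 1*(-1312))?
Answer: 6182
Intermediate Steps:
U = 4786 (U = 4723 - (-1375 + 1312) = 4723 - 1*(-63) = 4723 + 63 = 4786)
X = 1400 (X = 56*25 = 1400)
z(221, -4) + (X - (-1)*U) = -4 + (1400 - (-1)*4786) = -4 + (1400 - 1*(-4786)) = -4 + (1400 + 4786) = -4 + 6186 = 6182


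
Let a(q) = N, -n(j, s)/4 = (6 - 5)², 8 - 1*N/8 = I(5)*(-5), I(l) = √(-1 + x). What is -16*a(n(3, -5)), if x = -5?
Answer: -1024 - 640*I*√6 ≈ -1024.0 - 1567.7*I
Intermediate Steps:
I(l) = I*√6 (I(l) = √(-1 - 5) = √(-6) = I*√6)
N = 64 + 40*I*√6 (N = 64 - 8*I*√6*(-5) = 64 - (-40)*I*√6 = 64 + 40*I*√6 ≈ 64.0 + 97.98*I)
n(j, s) = -4 (n(j, s) = -4*(6 - 5)² = -4*1² = -4*1 = -4)
a(q) = 64 + 40*I*√6
-16*a(n(3, -5)) = -16*(64 + 40*I*√6) = -1024 - 640*I*√6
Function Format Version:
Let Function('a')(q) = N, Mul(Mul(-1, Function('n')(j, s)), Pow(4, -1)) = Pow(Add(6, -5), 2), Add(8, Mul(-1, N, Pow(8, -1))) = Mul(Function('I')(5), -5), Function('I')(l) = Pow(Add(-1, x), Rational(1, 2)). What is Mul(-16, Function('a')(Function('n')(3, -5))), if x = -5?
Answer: Add(-1024, Mul(-640, I, Pow(6, Rational(1, 2)))) ≈ Add(-1024.0, Mul(-1567.7, I))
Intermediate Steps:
Function('I')(l) = Mul(I, Pow(6, Rational(1, 2))) (Function('I')(l) = Pow(Add(-1, -5), Rational(1, 2)) = Pow(-6, Rational(1, 2)) = Mul(I, Pow(6, Rational(1, 2))))
N = Add(64, Mul(40, I, Pow(6, Rational(1, 2)))) (N = Add(64, Mul(-8, Mul(Mul(I, Pow(6, Rational(1, 2))), -5))) = Add(64, Mul(-8, Mul(-5, I, Pow(6, Rational(1, 2))))) = Add(64, Mul(40, I, Pow(6, Rational(1, 2)))) ≈ Add(64.000, Mul(97.980, I)))
Function('n')(j, s) = -4 (Function('n')(j, s) = Mul(-4, Pow(Add(6, -5), 2)) = Mul(-4, Pow(1, 2)) = Mul(-4, 1) = -4)
Function('a')(q) = Add(64, Mul(40, I, Pow(6, Rational(1, 2))))
Mul(-16, Function('a')(Function('n')(3, -5))) = Mul(-16, Add(64, Mul(40, I, Pow(6, Rational(1, 2))))) = Add(-1024, Mul(-640, I, Pow(6, Rational(1, 2))))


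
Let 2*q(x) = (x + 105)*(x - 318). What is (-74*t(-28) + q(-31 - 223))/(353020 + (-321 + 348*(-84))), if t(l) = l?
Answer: 44686/323467 ≈ 0.13815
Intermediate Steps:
q(x) = (-318 + x)*(105 + x)/2 (q(x) = ((x + 105)*(x - 318))/2 = ((105 + x)*(-318 + x))/2 = ((-318 + x)*(105 + x))/2 = (-318 + x)*(105 + x)/2)
(-74*t(-28) + q(-31 - 223))/(353020 + (-321 + 348*(-84))) = (-74*(-28) + (-16695 + (-31 - 223)**2/2 - 213*(-31 - 223)/2))/(353020 + (-321 + 348*(-84))) = (2072 + (-16695 + (1/2)*(-254)**2 - 213/2*(-254)))/(353020 + (-321 - 29232)) = (2072 + (-16695 + (1/2)*64516 + 27051))/(353020 - 29553) = (2072 + (-16695 + 32258 + 27051))/323467 = (2072 + 42614)*(1/323467) = 44686*(1/323467) = 44686/323467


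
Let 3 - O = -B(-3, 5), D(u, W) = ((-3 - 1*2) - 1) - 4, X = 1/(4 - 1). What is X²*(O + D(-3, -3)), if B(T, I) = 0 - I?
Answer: -4/3 ≈ -1.3333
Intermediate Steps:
B(T, I) = -I
X = ⅓ (X = 1/3 = ⅓ ≈ 0.33333)
D(u, W) = -10 (D(u, W) = ((-3 - 2) - 1) - 4 = (-5 - 1) - 4 = -6 - 4 = -10)
O = -2 (O = 3 - (-1)*(-1*5) = 3 - (-1)*(-5) = 3 - 1*5 = 3 - 5 = -2)
X²*(O + D(-3, -3)) = (⅓)²*(-2 - 10) = (⅑)*(-12) = -4/3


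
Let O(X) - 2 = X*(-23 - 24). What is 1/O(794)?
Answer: -1/37316 ≈ -2.6798e-5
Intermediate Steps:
O(X) = 2 - 47*X (O(X) = 2 + X*(-23 - 24) = 2 + X*(-47) = 2 - 47*X)
1/O(794) = 1/(2 - 47*794) = 1/(2 - 37318) = 1/(-37316) = -1/37316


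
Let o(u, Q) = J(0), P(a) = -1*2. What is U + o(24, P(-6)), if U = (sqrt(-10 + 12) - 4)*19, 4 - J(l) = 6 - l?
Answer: -78 + 19*sqrt(2) ≈ -51.130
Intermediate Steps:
P(a) = -2
J(l) = -2 + l (J(l) = 4 - (6 - l) = 4 + (-6 + l) = -2 + l)
o(u, Q) = -2 (o(u, Q) = -2 + 0 = -2)
U = -76 + 19*sqrt(2) (U = (sqrt(2) - 4)*19 = (-4 + sqrt(2))*19 = -76 + 19*sqrt(2) ≈ -49.130)
U + o(24, P(-6)) = (-76 + 19*sqrt(2)) - 2 = -78 + 19*sqrt(2)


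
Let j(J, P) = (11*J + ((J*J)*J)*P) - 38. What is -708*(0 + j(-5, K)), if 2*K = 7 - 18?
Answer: -420906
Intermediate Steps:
K = -11/2 (K = (7 - 18)/2 = (½)*(-11) = -11/2 ≈ -5.5000)
j(J, P) = -38 + 11*J + P*J³ (j(J, P) = (11*J + (J²*J)*P) - 38 = (11*J + J³*P) - 38 = (11*J + P*J³) - 38 = -38 + 11*J + P*J³)
-708*(0 + j(-5, K)) = -708*(0 + (-38 + 11*(-5) - 11/2*(-5)³)) = -708*(0 + (-38 - 55 - 11/2*(-125))) = -708*(0 + (-38 - 55 + 1375/2)) = -708*(0 + 1189/2) = -708*1189/2 = -420906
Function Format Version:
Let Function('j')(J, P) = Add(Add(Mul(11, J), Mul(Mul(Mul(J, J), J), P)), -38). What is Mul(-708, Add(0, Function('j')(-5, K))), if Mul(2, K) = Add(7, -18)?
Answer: -420906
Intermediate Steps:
K = Rational(-11, 2) (K = Mul(Rational(1, 2), Add(7, -18)) = Mul(Rational(1, 2), -11) = Rational(-11, 2) ≈ -5.5000)
Function('j')(J, P) = Add(-38, Mul(11, J), Mul(P, Pow(J, 3))) (Function('j')(J, P) = Add(Add(Mul(11, J), Mul(Mul(Pow(J, 2), J), P)), -38) = Add(Add(Mul(11, J), Mul(Pow(J, 3), P)), -38) = Add(Add(Mul(11, J), Mul(P, Pow(J, 3))), -38) = Add(-38, Mul(11, J), Mul(P, Pow(J, 3))))
Mul(-708, Add(0, Function('j')(-5, K))) = Mul(-708, Add(0, Add(-38, Mul(11, -5), Mul(Rational(-11, 2), Pow(-5, 3))))) = Mul(-708, Add(0, Add(-38, -55, Mul(Rational(-11, 2), -125)))) = Mul(-708, Add(0, Add(-38, -55, Rational(1375, 2)))) = Mul(-708, Add(0, Rational(1189, 2))) = Mul(-708, Rational(1189, 2)) = -420906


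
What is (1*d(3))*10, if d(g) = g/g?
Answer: 10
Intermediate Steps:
d(g) = 1
(1*d(3))*10 = (1*1)*10 = 1*10 = 10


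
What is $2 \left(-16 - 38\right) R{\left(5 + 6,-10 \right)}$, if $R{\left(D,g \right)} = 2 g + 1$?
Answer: $2052$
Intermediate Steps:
$R{\left(D,g \right)} = 1 + 2 g$
$2 \left(-16 - 38\right) R{\left(5 + 6,-10 \right)} = 2 \left(-16 - 38\right) \left(1 + 2 \left(-10\right)\right) = 2 \left(-54\right) \left(1 - 20\right) = \left(-108\right) \left(-19\right) = 2052$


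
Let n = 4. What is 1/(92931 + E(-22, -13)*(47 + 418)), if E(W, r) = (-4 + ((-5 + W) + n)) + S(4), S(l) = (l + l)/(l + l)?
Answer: 1/80841 ≈ 1.2370e-5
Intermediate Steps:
S(l) = 1 (S(l) = (2*l)/((2*l)) = (2*l)*(1/(2*l)) = 1)
E(W, r) = -4 + W (E(W, r) = (-4 + ((-5 + W) + 4)) + 1 = (-4 + (-1 + W)) + 1 = (-5 + W) + 1 = -4 + W)
1/(92931 + E(-22, -13)*(47 + 418)) = 1/(92931 + (-4 - 22)*(47 + 418)) = 1/(92931 - 26*465) = 1/(92931 - 12090) = 1/80841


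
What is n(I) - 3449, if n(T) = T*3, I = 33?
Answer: -3350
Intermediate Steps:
n(T) = 3*T
n(I) - 3449 = 3*33 - 3449 = 99 - 3449 = -3350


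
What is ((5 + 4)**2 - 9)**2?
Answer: 5184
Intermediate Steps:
((5 + 4)**2 - 9)**2 = (9**2 - 9)**2 = (81 - 9)**2 = 72**2 = 5184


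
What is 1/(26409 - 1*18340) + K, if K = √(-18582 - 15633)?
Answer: 1/8069 + I*√34215 ≈ 0.00012393 + 184.97*I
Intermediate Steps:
K = I*√34215 (K = √(-34215) = I*√34215 ≈ 184.97*I)
1/(26409 - 1*18340) + K = 1/(26409 - 1*18340) + I*√34215 = 1/(26409 - 18340) + I*√34215 = 1/8069 + I*√34215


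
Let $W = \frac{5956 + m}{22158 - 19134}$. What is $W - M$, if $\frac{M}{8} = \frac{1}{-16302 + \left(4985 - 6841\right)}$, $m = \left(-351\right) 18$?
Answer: $- \frac{233893}{1961064} \approx -0.11927$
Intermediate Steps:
$m = -6318$
$M = - \frac{4}{9079}$ ($M = \frac{8}{-16302 + \left(4985 - 6841\right)} = \frac{8}{-16302 - 1856} = \frac{8}{-18158} = 8 \left(- \frac{1}{18158}\right) = - \frac{4}{9079} \approx -0.00044058$)
$W = - \frac{181}{1512}$ ($W = \frac{5956 - 6318}{22158 - 19134} = - \frac{362}{3024} = \left(-362\right) \frac{1}{3024} = - \frac{181}{1512} \approx -0.11971$)
$W - M = - \frac{181}{1512} - - \frac{4}{9079} = - \frac{181}{1512} + \frac{4}{9079} = - \frac{233893}{1961064}$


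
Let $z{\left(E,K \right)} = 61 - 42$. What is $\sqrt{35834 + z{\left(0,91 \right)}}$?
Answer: $\sqrt{35853} \approx 189.35$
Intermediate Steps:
$z{\left(E,K \right)} = 19$
$\sqrt{35834 + z{\left(0,91 \right)}} = \sqrt{35834 + 19} = \sqrt{35853}$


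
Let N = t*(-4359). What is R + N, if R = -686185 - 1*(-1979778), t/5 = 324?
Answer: -5767987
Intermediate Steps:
t = 1620 (t = 5*324 = 1620)
R = 1293593 (R = -686185 + 1979778 = 1293593)
N = -7061580 (N = 1620*(-4359) = -7061580)
R + N = 1293593 - 7061580 = -5767987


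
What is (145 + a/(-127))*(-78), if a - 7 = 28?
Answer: -1433640/127 ≈ -11289.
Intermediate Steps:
a = 35 (a = 7 + 28 = 35)
(145 + a/(-127))*(-78) = (145 + 35/(-127))*(-78) = (145 + 35*(-1/127))*(-78) = (145 - 35/127)*(-78) = (18380/127)*(-78) = -1433640/127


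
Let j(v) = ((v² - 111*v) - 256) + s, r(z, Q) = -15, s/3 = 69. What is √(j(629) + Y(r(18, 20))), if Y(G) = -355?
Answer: √325418 ≈ 570.45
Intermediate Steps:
s = 207 (s = 3*69 = 207)
j(v) = -49 + v² - 111*v (j(v) = ((v² - 111*v) - 256) + 207 = (-256 + v² - 111*v) + 207 = -49 + v² - 111*v)
√(j(629) + Y(r(18, 20))) = √((-49 + 629² - 111*629) - 355) = √((-49 + 395641 - 69819) - 355) = √(325773 - 355) = √325418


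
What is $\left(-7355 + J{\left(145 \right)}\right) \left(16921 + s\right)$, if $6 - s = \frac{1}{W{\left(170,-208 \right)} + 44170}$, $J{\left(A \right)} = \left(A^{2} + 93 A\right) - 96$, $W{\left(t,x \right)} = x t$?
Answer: $\frac{4035223948271}{8810} \approx 4.5803 \cdot 10^{8}$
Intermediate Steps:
$W{\left(t,x \right)} = t x$
$J{\left(A \right)} = -96 + A^{2} + 93 A$
$s = \frac{52859}{8810}$ ($s = 6 - \frac{1}{170 \left(-208\right) + 44170} = 6 - \frac{1}{-35360 + 44170} = 6 - \frac{1}{8810} = \frac{52859}{8810} \approx 5.9999$)
$\left(-7355 + J{\left(145 \right)}\right) \left(16921 + s\right) = \left(-7355 + \left(-96 + 145^{2} + 93 \cdot 145\right)\right) \left(16921 + \frac{52859}{8810}\right) = \left(-7355 + \left(-96 + 21025 + 13485\right)\right) \frac{149126869}{8810} = \left(-7355 + 34414\right) \frac{149126869}{8810} = 27059 \cdot \frac{149126869}{8810} = \frac{4035223948271}{8810}$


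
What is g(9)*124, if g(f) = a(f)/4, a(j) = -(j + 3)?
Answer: -372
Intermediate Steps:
a(j) = -3 - j (a(j) = -(3 + j) = -3 - j)
g(f) = -¾ - f/4 (g(f) = (-3 - f)/4 = (-3 - f)*(¼) = -¾ - f/4)
g(9)*124 = (-¾ - ¼*9)*124 = (-¾ - 9/4)*124 = -3*124 = -372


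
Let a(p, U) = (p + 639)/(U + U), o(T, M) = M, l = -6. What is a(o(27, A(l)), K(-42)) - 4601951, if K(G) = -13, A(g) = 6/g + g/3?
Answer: -59825681/13 ≈ -4.6020e+6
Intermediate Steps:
A(g) = 6/g + g/3 (A(g) = 6/g + g*(1/3) = 6/g + g/3)
a(p, U) = (639 + p)/(2*U) (a(p, U) = (639 + p)/((2*U)) = (639 + p)*(1/(2*U)) = (639 + p)/(2*U))
a(o(27, A(l)), K(-42)) - 4601951 = (1/2)*(639 + (6/(-6) + (1/3)*(-6)))/(-13) - 4601951 = (1/2)*(-1/13)*(639 + (6*(-1/6) - 2)) - 4601951 = (1/2)*(-1/13)*(639 + (-1 - 2)) - 4601951 = (1/2)*(-1/13)*(639 - 3) - 4601951 = (1/2)*(-1/13)*636 - 4601951 = -318/13 - 4601951 = -59825681/13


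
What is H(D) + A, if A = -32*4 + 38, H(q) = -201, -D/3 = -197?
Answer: -291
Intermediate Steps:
D = 591 (D = -3*(-197) = 591)
A = -90 (A = -128 + 38 = -90)
H(D) + A = -201 - 90 = -291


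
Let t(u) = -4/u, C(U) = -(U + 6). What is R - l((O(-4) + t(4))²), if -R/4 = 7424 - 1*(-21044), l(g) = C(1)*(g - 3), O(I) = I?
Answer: -113718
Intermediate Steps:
C(U) = -6 - U (C(U) = -(6 + U) = -6 - U)
l(g) = 21 - 7*g (l(g) = (-6 - 1*1)*(g - 3) = (-6 - 1)*(-3 + g) = -7*(-3 + g) = 21 - 7*g)
R = -113872 (R = -4*(7424 - 1*(-21044)) = -4*(7424 + 21044) = -4*28468 = -113872)
R - l((O(-4) + t(4))²) = -113872 - (21 - 7*(-4 - 4/4)²) = -113872 - (21 - 7*(-4 - 4*¼)²) = -113872 - (21 - 7*(-4 - 1)²) = -113872 - (21 - 7*(-5)²) = -113872 - (21 - 7*25) = -113872 - (21 - 175) = -113872 - 1*(-154) = -113872 + 154 = -113718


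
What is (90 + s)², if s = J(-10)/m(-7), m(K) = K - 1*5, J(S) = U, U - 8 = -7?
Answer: 1164241/144 ≈ 8085.0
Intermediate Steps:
U = 1 (U = 8 - 7 = 1)
J(S) = 1
m(K) = -5 + K (m(K) = K - 5 = -5 + K)
s = -1/12 (s = 1/(-5 - 7) = 1/(-12) = 1*(-1/12) = -1/12 ≈ -0.083333)
(90 + s)² = (90 - 1/12)² = (1079/12)² = 1164241/144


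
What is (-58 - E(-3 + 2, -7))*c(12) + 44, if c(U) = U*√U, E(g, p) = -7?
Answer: 44 - 1224*√3 ≈ -2076.0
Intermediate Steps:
c(U) = U^(3/2)
(-58 - E(-3 + 2, -7))*c(12) + 44 = (-58 - 1*(-7))*12^(3/2) + 44 = (-58 + 7)*(24*√3) + 44 = -1224*√3 + 44 = 44 - 1224*√3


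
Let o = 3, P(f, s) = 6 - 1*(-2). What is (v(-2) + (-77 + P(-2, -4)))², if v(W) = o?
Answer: 4356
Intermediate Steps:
P(f, s) = 8 (P(f, s) = 6 + 2 = 8)
v(W) = 3
(v(-2) + (-77 + P(-2, -4)))² = (3 + (-77 + 8))² = (3 - 69)² = (-66)² = 4356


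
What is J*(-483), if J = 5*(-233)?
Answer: 562695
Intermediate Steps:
J = -1165
J*(-483) = -1165*(-483) = 562695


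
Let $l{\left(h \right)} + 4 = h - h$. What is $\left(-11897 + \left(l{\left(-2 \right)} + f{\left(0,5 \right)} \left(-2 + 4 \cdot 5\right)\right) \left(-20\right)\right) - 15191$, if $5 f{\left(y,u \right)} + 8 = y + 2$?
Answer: $-26576$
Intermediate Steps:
$f{\left(y,u \right)} = - \frac{6}{5} + \frac{y}{5}$ ($f{\left(y,u \right)} = - \frac{8}{5} + \frac{y + 2}{5} = - \frac{8}{5} + \frac{2 + y}{5} = - \frac{8}{5} + \left(\frac{2}{5} + \frac{y}{5}\right) = - \frac{6}{5} + \frac{y}{5}$)
$l{\left(h \right)} = -4$ ($l{\left(h \right)} = -4 + \left(h - h\right) = -4 + 0 = -4$)
$\left(-11897 + \left(l{\left(-2 \right)} + f{\left(0,5 \right)} \left(-2 + 4 \cdot 5\right)\right) \left(-20\right)\right) - 15191 = \left(-11897 + \left(-4 + \left(- \frac{6}{5} + \frac{1}{5} \cdot 0\right) \left(-2 + 4 \cdot 5\right)\right) \left(-20\right)\right) - 15191 = \left(-11897 + \left(-4 + \left(- \frac{6}{5} + 0\right) \left(-2 + 20\right)\right) \left(-20\right)\right) - 15191 = \left(-11897 + \left(-4 - \frac{108}{5}\right) \left(-20\right)\right) - 15191 = \left(-11897 - -512\right) - 15191 = \left(-11897 + 512\right) - 15191 = -11385 - 15191 = -26576$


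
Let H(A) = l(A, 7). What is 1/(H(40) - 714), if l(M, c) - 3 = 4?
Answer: -1/707 ≈ -0.0014144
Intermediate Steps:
l(M, c) = 7 (l(M, c) = 3 + 4 = 7)
H(A) = 7
1/(H(40) - 714) = 1/(7 - 714) = 1/(-707) = -1/707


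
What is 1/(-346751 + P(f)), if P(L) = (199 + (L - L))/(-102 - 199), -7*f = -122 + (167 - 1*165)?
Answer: -301/104372250 ≈ -2.8839e-6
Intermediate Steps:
f = 120/7 (f = -(-122 + (167 - 1*165))/7 = -(-122 + (167 - 165))/7 = -(-122 + 2)/7 = -⅐*(-120) = 120/7 ≈ 17.143)
P(L) = -199/301 (P(L) = (199 + 0)/(-301) = 199*(-1/301) = -199/301)
1/(-346751 + P(f)) = 1/(-346751 - 199/301) = 1/(-104372250/301) = -301/104372250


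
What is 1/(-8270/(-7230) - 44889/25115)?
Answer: -18158145/11684642 ≈ -1.5540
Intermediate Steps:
1/(-8270/(-7230) - 44889/25115) = 1/(-8270*(-1/7230) - 44889*1/25115) = 1/(827/723 - 44889/25115) = 1/(-11684642/18158145) = -18158145/11684642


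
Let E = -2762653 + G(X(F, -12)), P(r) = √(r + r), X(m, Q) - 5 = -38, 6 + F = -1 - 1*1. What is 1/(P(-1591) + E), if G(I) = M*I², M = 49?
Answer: -1354646/3670131572223 - I*√3182/7340263144446 ≈ -3.691e-7 - 7.6849e-12*I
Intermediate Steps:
F = -8 (F = -6 + (-1 - 1*1) = -6 + (-1 - 1) = -6 - 2 = -8)
X(m, Q) = -33 (X(m, Q) = 5 - 38 = -33)
G(I) = 49*I²
P(r) = √2*√r (P(r) = √(2*r) = √2*√r)
E = -2709292 (E = -2762653 + 49*(-33)² = -2762653 + 49*1089 = -2762653 + 53361 = -2709292)
1/(P(-1591) + E) = 1/(√2*√(-1591) - 2709292) = 1/(√2*(I*√1591) - 2709292) = 1/(I*√3182 - 2709292) = 1/(-2709292 + I*√3182)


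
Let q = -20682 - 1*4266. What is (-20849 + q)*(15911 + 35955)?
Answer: -2375307202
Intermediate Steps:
q = -24948 (q = -20682 - 4266 = -24948)
(-20849 + q)*(15911 + 35955) = (-20849 - 24948)*(15911 + 35955) = -45797*51866 = -2375307202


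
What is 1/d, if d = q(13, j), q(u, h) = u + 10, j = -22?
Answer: 1/23 ≈ 0.043478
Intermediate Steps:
q(u, h) = 10 + u
d = 23 (d = 10 + 13 = 23)
1/d = 1/23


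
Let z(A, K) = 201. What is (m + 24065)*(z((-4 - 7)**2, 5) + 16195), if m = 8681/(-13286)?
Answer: 2621055615982/6643 ≈ 3.9456e+8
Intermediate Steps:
m = -8681/13286 (m = 8681*(-1/13286) = -8681/13286 ≈ -0.65339)
(m + 24065)*(z((-4 - 7)**2, 5) + 16195) = (-8681/13286 + 24065)*(201 + 16195) = (319718909/13286)*16396 = 2621055615982/6643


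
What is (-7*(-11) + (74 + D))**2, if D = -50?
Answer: 10201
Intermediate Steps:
(-7*(-11) + (74 + D))**2 = (-7*(-11) + (74 - 50))**2 = (77 + 24)**2 = 101**2 = 10201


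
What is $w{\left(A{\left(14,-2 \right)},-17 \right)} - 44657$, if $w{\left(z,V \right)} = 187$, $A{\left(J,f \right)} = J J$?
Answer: $-44470$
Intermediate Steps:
$A{\left(J,f \right)} = J^{2}$
$w{\left(A{\left(14,-2 \right)},-17 \right)} - 44657 = 187 - 44657 = -44470$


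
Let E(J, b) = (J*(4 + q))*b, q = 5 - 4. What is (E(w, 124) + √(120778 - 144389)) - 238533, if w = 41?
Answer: -213113 + I*√23611 ≈ -2.1311e+5 + 153.66*I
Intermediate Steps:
q = 1
E(J, b) = 5*J*b (E(J, b) = (J*(4 + 1))*b = (J*5)*b = (5*J)*b = 5*J*b)
(E(w, 124) + √(120778 - 144389)) - 238533 = (5*41*124 + √(120778 - 144389)) - 238533 = (25420 + √(-23611)) - 238533 = (25420 + I*√23611) - 238533 = -213113 + I*√23611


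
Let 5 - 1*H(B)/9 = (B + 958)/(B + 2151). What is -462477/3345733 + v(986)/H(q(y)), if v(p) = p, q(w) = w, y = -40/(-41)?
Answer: 289392041834237/12099953803689 ≈ 23.917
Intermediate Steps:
y = 40/41 (y = -40*(-1/41) = 40/41 ≈ 0.97561)
H(B) = 45 - 9*(958 + B)/(2151 + B) (H(B) = 45 - 9*(B + 958)/(B + 2151) = 45 - 9*(958 + B)/(2151 + B))
-462477/3345733 + v(986)/H(q(y)) = -462477/3345733 + 986/((9*(9797 + 4*(40/41))/(2151 + 40/41))) = -462477*1/3345733 + 986/((9*(9797 + 160/41)/(88231/41))) = -462477/3345733 + 986/((9*(41/88231)*(401837/41))) = -462477/3345733 + 986/(3616533/88231) = -462477/3345733 + 986*(88231/3616533) = -462477/3345733 + 86995766/3616533 = 289392041834237/12099953803689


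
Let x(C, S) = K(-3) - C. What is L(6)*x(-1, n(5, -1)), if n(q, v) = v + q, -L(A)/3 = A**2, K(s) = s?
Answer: 216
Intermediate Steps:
L(A) = -3*A**2
n(q, v) = q + v
x(C, S) = -3 - C
L(6)*x(-1, n(5, -1)) = (-3*6**2)*(-3 - 1*(-1)) = (-3*36)*(-3 + 1) = -108*(-2) = 216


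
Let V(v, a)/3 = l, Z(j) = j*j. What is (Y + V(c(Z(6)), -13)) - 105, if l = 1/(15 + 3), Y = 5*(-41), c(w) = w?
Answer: -1859/6 ≈ -309.83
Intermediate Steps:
Z(j) = j²
Y = -205
l = 1/18 ≈ 0.055556
V(v, a) = ⅙ (V(v, a) = 3*(1/18) = ⅙)
(Y + V(c(Z(6)), -13)) - 105 = (-205 + ⅙) - 105 = -1229/6 - 105 = -1859/6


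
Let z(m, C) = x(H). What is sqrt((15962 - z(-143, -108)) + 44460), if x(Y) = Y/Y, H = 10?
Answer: sqrt(60421) ≈ 245.81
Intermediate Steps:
x(Y) = 1
z(m, C) = 1
sqrt((15962 - z(-143, -108)) + 44460) = sqrt((15962 - 1*1) + 44460) = sqrt((15962 - 1) + 44460) = sqrt(15961 + 44460) = sqrt(60421)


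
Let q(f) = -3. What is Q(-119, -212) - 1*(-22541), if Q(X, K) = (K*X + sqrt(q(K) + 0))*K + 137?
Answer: -5325658 - 212*I*sqrt(3) ≈ -5.3257e+6 - 367.19*I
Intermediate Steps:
Q(X, K) = 137 + K*(I*sqrt(3) + K*X) (Q(X, K) = (K*X + sqrt(-3 + 0))*K + 137 = (K*X + sqrt(-3))*K + 137 = (K*X + I*sqrt(3))*K + 137 = (I*sqrt(3) + K*X)*K + 137 = K*(I*sqrt(3) + K*X) + 137 = 137 + K*(I*sqrt(3) + K*X))
Q(-119, -212) - 1*(-22541) = (137 - 119*(-212)**2 + I*(-212)*sqrt(3)) - 1*(-22541) = (137 - 119*44944 - 212*I*sqrt(3)) + 22541 = (137 - 5348336 - 212*I*sqrt(3)) + 22541 = (-5348199 - 212*I*sqrt(3)) + 22541 = -5325658 - 212*I*sqrt(3)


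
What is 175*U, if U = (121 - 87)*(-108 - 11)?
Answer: -708050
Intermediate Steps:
U = -4046 (U = 34*(-119) = -4046)
175*U = 175*(-4046) = -708050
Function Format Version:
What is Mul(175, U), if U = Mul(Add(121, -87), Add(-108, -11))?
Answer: -708050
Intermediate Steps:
U = -4046 (U = Mul(34, -119) = -4046)
Mul(175, U) = Mul(175, -4046) = -708050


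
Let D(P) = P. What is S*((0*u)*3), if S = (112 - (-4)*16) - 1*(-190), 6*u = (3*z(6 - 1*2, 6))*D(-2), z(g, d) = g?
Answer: 0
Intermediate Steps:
u = -4 (u = ((3*(6 - 1*2))*(-2))/6 = ((3*(6 - 2))*(-2))/6 = ((3*4)*(-2))/6 = (12*(-2))/6 = (1/6)*(-24) = -4)
S = 366 (S = (112 - 1*(-64)) + 190 = (112 + 64) + 190 = 176 + 190 = 366)
S*((0*u)*3) = 366*((0*(-4))*3) = 366*(0*3) = 366*0 = 0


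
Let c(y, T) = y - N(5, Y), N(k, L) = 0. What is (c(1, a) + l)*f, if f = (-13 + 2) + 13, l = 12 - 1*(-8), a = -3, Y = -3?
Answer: 42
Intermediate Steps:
l = 20 (l = 12 + 8 = 20)
c(y, T) = y (c(y, T) = y - 1*0 = y + 0 = y)
f = 2 (f = -11 + 13 = 2)
(c(1, a) + l)*f = (1 + 20)*2 = 21*2 = 42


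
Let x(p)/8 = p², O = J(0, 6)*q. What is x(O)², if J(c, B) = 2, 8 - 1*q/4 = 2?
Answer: 339738624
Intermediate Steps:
q = 24 (q = 32 - 4*2 = 32 - 8 = 24)
O = 48 (O = 2*24 = 48)
x(p) = 8*p²
x(O)² = (8*48²)² = (8*2304)² = 18432² = 339738624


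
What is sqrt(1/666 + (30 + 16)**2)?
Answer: sqrt(104285018)/222 ≈ 46.000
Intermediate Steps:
sqrt(1/666 + (30 + 16)**2) = sqrt(1/666 + 46**2) = sqrt(1/666 + 2116) = sqrt(1409257/666) = sqrt(104285018)/222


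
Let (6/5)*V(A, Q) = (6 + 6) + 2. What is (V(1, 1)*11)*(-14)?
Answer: -5390/3 ≈ -1796.7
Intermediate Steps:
V(A, Q) = 35/3 (V(A, Q) = 5*((6 + 6) + 2)/6 = 5*(12 + 2)/6 = (⅚)*14 = 35/3)
(V(1, 1)*11)*(-14) = ((35/3)*11)*(-14) = (385/3)*(-14) = -5390/3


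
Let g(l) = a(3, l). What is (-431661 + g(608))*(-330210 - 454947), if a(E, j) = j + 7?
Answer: 338438784222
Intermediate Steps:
a(E, j) = 7 + j
g(l) = 7 + l
(-431661 + g(608))*(-330210 - 454947) = (-431661 + (7 + 608))*(-330210 - 454947) = (-431661 + 615)*(-785157) = -431046*(-785157) = 338438784222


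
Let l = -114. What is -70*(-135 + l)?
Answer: 17430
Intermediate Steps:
-70*(-135 + l) = -70*(-135 - 114) = -70*(-249) = 17430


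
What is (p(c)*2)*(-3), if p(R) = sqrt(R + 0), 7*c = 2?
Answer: -6*sqrt(14)/7 ≈ -3.2071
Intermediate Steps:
c = 2/7 (c = (1/7)*2 = 2/7 ≈ 0.28571)
p(R) = sqrt(R)
(p(c)*2)*(-3) = (sqrt(2/7)*2)*(-3) = ((sqrt(14)/7)*2)*(-3) = (2*sqrt(14)/7)*(-3) = -6*sqrt(14)/7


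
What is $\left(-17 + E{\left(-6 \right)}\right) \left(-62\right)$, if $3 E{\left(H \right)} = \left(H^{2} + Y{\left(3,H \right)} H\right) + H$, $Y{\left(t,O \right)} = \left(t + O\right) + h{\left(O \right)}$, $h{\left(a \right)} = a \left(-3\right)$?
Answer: $2294$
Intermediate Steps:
$h{\left(a \right)} = - 3 a$
$Y{\left(t,O \right)} = t - 2 O$ ($Y{\left(t,O \right)} = \left(t + O\right) - 3 O = \left(O + t\right) - 3 O = t - 2 O$)
$E{\left(H \right)} = \frac{H}{3} + \frac{H^{2}}{3} + \frac{H \left(3 - 2 H\right)}{3}$ ($E{\left(H \right)} = \frac{\left(H^{2} + \left(3 - 2 H\right) H\right) + H}{3} = \frac{\left(H^{2} + H \left(3 - 2 H\right)\right) + H}{3} = \frac{H + H^{2} + H \left(3 - 2 H\right)}{3} = \frac{H}{3} + \frac{H^{2}}{3} + \frac{H \left(3 - 2 H\right)}{3}$)
$\left(-17 + E{\left(-6 \right)}\right) \left(-62\right) = \left(-17 + \frac{1}{3} \left(-6\right) \left(4 - -6\right)\right) \left(-62\right) = \left(-17 + \frac{1}{3} \left(-6\right) \left(4 + 6\right)\right) \left(-62\right) = \left(-17 + \frac{1}{3} \left(-6\right) 10\right) \left(-62\right) = \left(-17 - 20\right) \left(-62\right) = \left(-37\right) \left(-62\right) = 2294$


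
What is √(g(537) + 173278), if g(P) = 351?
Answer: √173629 ≈ 416.69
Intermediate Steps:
√(g(537) + 173278) = √(351 + 173278) = √173629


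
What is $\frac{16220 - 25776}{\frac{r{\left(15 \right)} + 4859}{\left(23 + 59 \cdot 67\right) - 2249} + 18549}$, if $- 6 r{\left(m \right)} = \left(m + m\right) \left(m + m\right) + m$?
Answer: $- \frac{33006424}{64077659} \approx -0.5151$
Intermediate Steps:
$r{\left(m \right)} = - \frac{2 m^{2}}{3} - \frac{m}{6}$ ($r{\left(m \right)} = - \frac{\left(m + m\right) \left(m + m\right) + m}{6} = - \frac{2 m 2 m + m}{6} = - \frac{4 m^{2} + m}{6} = - \frac{m + 4 m^{2}}{6} = - \frac{2 m^{2}}{3} - \frac{m}{6}$)
$\frac{16220 - 25776}{\frac{r{\left(15 \right)} + 4859}{\left(23 + 59 \cdot 67\right) - 2249} + 18549} = \frac{16220 - 25776}{\frac{\left(- \frac{1}{6}\right) 15 \left(1 + 4 \cdot 15\right) + 4859}{\left(23 + 59 \cdot 67\right) - 2249} + 18549} = - \frac{9556}{\frac{\left(- \frac{1}{6}\right) 15 \left(1 + 60\right) + 4859}{\left(23 + 3953\right) - 2249} + 18549} = - \frac{9556}{\frac{\left(- \frac{1}{6}\right) 15 \cdot 61 + 4859}{3976 - 2249} + 18549} = - \frac{9556}{\frac{- \frac{305}{2} + 4859}{1727} + 18549} = - \frac{9556}{\frac{9413}{2} \cdot \frac{1}{1727} + 18549} = - \frac{9556}{\frac{9413}{3454} + 18549} = - \frac{9556}{\frac{64077659}{3454}} = \left(-9556\right) \frac{3454}{64077659} = - \frac{33006424}{64077659}$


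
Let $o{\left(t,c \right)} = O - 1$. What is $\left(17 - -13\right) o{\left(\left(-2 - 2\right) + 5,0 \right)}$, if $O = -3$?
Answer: $-120$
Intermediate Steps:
$o{\left(t,c \right)} = -4$ ($o{\left(t,c \right)} = -3 - 1 = -4$)
$\left(17 - -13\right) o{\left(\left(-2 - 2\right) + 5,0 \right)} = \left(17 - -13\right) \left(-4\right) = \left(17 + 13\right) \left(-4\right) = 30 \left(-4\right) = -120$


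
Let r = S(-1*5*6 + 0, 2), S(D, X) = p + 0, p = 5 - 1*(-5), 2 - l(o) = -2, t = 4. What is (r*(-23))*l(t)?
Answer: -920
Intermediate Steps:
l(o) = 4 (l(o) = 2 - 1*(-2) = 2 + 2 = 4)
p = 10 (p = 5 + 5 = 10)
S(D, X) = 10 (S(D, X) = 10 + 0 = 10)
r = 10
(r*(-23))*l(t) = (10*(-23))*4 = -230*4 = -920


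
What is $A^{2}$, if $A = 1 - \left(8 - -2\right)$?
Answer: $81$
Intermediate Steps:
$A = -9$ ($A = 1 - \left(8 + 2\right) = 1 - 10 = -9$)
$A^{2} = \left(-9\right)^{2} = 81$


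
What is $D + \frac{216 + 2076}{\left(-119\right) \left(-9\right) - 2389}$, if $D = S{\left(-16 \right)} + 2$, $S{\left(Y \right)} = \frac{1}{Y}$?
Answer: $\frac{2093}{10544} \approx 0.1985$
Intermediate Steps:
$D = \frac{31}{16}$ ($D = \frac{1}{-16} + 2 = - \frac{1}{16} + 2 = \frac{31}{16} \approx 1.9375$)
$D + \frac{216 + 2076}{\left(-119\right) \left(-9\right) - 2389} = \frac{31}{16} + \frac{216 + 2076}{\left(-119\right) \left(-9\right) - 2389} = \frac{31}{16} + \frac{2292}{1071 - 2389} = \frac{31}{16} + \frac{2292}{-1318} = \frac{31}{16} + 2292 \left(- \frac{1}{1318}\right) = \frac{31}{16} - \frac{1146}{659} = \frac{2093}{10544}$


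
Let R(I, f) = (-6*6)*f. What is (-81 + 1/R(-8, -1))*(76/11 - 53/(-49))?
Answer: -1141355/1764 ≈ -647.03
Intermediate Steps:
R(I, f) = -36*f
(-81 + 1/R(-8, -1))*(76/11 - 53/(-49)) = (-81 + 1/(-36*(-1)))*(76/11 - 53/(-49)) = (-81 + 1/36)*(76*(1/11) - 53*(-1/49)) = (-81 + 1/36)*(76/11 + 53/49) = -2915/36*4307/539 = -1141355/1764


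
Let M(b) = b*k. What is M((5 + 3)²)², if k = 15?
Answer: 921600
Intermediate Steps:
M(b) = 15*b (M(b) = b*15 = 15*b)
M((5 + 3)²)² = (15*(5 + 3)²)² = (15*8²)² = (15*64)² = 960² = 921600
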